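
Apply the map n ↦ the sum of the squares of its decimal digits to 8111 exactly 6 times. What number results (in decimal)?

20

8111 → 8² + 1² + 1² + 1² = 67
67 → 6² + 7² = 85
85 → 8² + 5² = 89
89 → 8² + 9² = 145
145 → 1² + 4² + 5² = 42
42 → 4² + 2² = 20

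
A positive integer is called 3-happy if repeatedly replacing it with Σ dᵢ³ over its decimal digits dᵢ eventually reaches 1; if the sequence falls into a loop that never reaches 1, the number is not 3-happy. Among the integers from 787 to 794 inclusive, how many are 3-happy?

787: 787 → 1198 → 1243 → 100 → 1  — 3-happy
788: 788 → 1367 → 587 → 980 → 1241 → 74 → 407 → 407  — not 3-happy
789: 789 → 1584 → 702 → 351 → 153 → 153  — not 3-happy
790: 790 → 1072 → 352 → 160 → 217 → 352  — not 3-happy
791: 791 → 1073 → 371 → 371  — not 3-happy
792: 792 → 1080 → 513 → 153 → 153  — not 3-happy
793: 793 → 1099 → 1459 → 919 → 1459  — not 3-happy
794: 794 → 1136 → 245 → 197 → 1073 → 371 → 371  — not 3-happy
3-happy: 787

1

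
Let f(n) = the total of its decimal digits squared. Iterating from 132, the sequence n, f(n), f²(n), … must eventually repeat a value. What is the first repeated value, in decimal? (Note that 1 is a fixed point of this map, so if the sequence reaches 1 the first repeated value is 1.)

132 → 1² + 3² + 2² = 1 + 9 + 4 = 14
14 → 1² + 4² = 1 + 16 = 17
17 → 1² + 7² = 1 + 49 = 50
50 → 5² + 0² = 25 + 0 = 25
25 → 2² + 5² = 4 + 25 = 29
29 → 2² + 9² = 4 + 81 = 85
85 → 8² + 5² = 64 + 25 = 89
89 → 8² + 9² = 64 + 81 = 145
145 → 1² + 4² + 5² = 1 + 16 + 25 = 42
42 → 4² + 2² = 16 + 4 = 20
20 → 2² + 0² = 4 + 0 = 4
4 → 4² = 16
16 → 1² + 6² = 1 + 36 = 37
37 → 3² + 7² = 9 + 49 = 58
58 → 5² + 8² = 25 + 64 = 89  — 89 already appeared earlier.

89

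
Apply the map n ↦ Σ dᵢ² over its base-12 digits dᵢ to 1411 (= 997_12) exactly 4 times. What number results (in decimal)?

1411 = (9,9,7)_12 → 9² + 9² + 7² = 81 + 81 + 49 = 211
211 = (1,5,7)_12 → 1² + 5² + 7² = 1 + 25 + 49 = 75
75 = (6,3)_12 → 6² + 3² = 36 + 9 = 45
45 = (3,9)_12 → 3² + 9² = 9 + 81 = 90

90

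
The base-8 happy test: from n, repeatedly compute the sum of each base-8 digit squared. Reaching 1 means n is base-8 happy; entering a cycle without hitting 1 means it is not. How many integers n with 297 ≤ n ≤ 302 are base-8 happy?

1

297: 297 → 42 → 29 → 34 → 20 → 20  — not base-8 happy
298: 298 → 45 → 50 → 40 → 25 → 10 → 5 → 25  — not base-8 happy
299: 299 → 50 → 40 → 25 → 10 → 5 → 25  — not base-8 happy
300: 300 → 57 → 50 → 40 → 25 → 10 → 5 → 25  — not base-8 happy
301: 301 → 66 → 5 → 25 → 10 → 5  — not base-8 happy
302: 302 → 77 → 27 → 18 → 8 → 1  — base-8 happy
base-8 happy: 302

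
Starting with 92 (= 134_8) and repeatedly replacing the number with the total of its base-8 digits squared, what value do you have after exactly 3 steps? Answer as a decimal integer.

26

92 = (1,3,4)_8 → 1² + 3² + 4² = 26
26 = (3,2)_8 → 3² + 2² = 13
13 = (1,5)_8 → 1² + 5² = 26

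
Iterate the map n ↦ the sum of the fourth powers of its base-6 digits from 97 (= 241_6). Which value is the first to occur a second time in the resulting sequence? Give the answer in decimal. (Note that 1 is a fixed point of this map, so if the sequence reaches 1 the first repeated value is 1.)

97 = (2,4,1)_6 → 2⁴ + 4⁴ + 1⁴ = 16 + 256 + 1 = 273
273 = (1,1,3,3)_6 → 1⁴ + 1⁴ + 3⁴ + 3⁴ = 1 + 1 + 81 + 81 = 164
164 = (4,3,2)_6 → 4⁴ + 3⁴ + 2⁴ = 256 + 81 + 16 = 353
353 = (1,3,4,5)_6 → 1⁴ + 3⁴ + 4⁴ + 5⁴ = 1 + 81 + 256 + 625 = 963
963 = (4,2,4,3)_6 → 4⁴ + 2⁴ + 4⁴ + 3⁴ = 256 + 16 + 256 + 81 = 609
609 = (2,4,5,3)_6 → 2⁴ + 4⁴ + 5⁴ + 3⁴ = 16 + 256 + 625 + 81 = 978
978 = (4,3,1,0)_6 → 4⁴ + 3⁴ + 1⁴ + 0⁴ = 256 + 81 + 1 + 0 = 338
338 = (1,3,2,2)_6 → 1⁴ + 3⁴ + 2⁴ + 2⁴ = 1 + 81 + 16 + 16 = 114
114 = (3,1,0)_6 → 3⁴ + 1⁴ + 0⁴ = 81 + 1 + 0 = 82
82 = (2,1,4)_6 → 2⁴ + 1⁴ + 4⁴ = 16 + 1 + 256 = 273  — 273 already appeared earlier.

273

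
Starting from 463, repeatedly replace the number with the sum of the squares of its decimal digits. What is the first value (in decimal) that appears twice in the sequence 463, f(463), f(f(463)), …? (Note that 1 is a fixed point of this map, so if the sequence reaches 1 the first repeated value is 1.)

463 → 4² + 6² + 3² = 61
61 → 6² + 1² = 37
37 → 3² + 7² = 58
58 → 5² + 8² = 89
89 → 8² + 9² = 145
145 → 1² + 4² + 5² = 42
42 → 4² + 2² = 20
20 → 2² + 0² = 4
4 → 4² = 16
16 → 1² + 6² = 37  — 37 already appeared earlier.

37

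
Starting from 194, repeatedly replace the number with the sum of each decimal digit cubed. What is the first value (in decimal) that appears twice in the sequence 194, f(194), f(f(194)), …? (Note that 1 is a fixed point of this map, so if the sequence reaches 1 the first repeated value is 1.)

371

194 → 1³ + 9³ + 4³ = 794
794 → 7³ + 9³ + 4³ = 1136
1136 → 1³ + 1³ + 3³ + 6³ = 245
245 → 2³ + 4³ + 5³ = 197
197 → 1³ + 9³ + 7³ = 1073
1073 → 1³ + 0³ + 7³ + 3³ = 371
371 → 3³ + 7³ + 1³ = 371  — 371 already appeared earlier.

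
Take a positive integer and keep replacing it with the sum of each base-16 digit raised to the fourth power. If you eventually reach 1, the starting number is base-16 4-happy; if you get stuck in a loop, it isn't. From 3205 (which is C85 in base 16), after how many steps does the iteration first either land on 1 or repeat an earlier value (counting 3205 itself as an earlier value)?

3205 = (12,8,5)_16 → 25457
25457 = (6,3,7,1)_16 → 3779
3779 = (14,12,3)_16 → 59233
59233 = (14,7,6,1)_16 → 42114
42114 = (10,4,8,2)_16 → 14368
14368 = (3,8,2,0)_16 → 4193
4193 = (1,0,6,1)_16 → 1298
1298 = (5,1,2)_16 → 642
642 = (2,8,2)_16 → 4128
4128 = (1,0,2,0)_16 → 17
17 = (1,1)_16 → 2
2 = (2)_16 → 16
16 = (1,0)_16 → 1  — reached 1.
That took 13 steps.

13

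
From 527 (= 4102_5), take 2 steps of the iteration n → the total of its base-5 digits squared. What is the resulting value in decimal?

527 = (4,1,0,2)_5 → 4² + 1² + 0² + 2² = 21
21 = (4,1)_5 → 4² + 1² = 17

17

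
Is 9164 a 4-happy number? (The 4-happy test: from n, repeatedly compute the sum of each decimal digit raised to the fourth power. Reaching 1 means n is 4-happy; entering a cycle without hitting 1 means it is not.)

9164 → 9⁴ + 1⁴ + 6⁴ + 4⁴ = 8114
8114 → 8⁴ + 1⁴ + 1⁴ + 4⁴ = 4354
4354 → 4⁴ + 3⁴ + 5⁴ + 4⁴ = 1218
1218 → 1⁴ + 2⁴ + 1⁴ + 8⁴ = 4114
4114 → 4⁴ + 1⁴ + 1⁴ + 4⁴ = 514
514 → 5⁴ + 1⁴ + 4⁴ = 882
882 → 8⁴ + 8⁴ + 2⁴ = 8208
8208 → 8⁴ + 2⁴ + 0⁴ + 8⁴ = 8208  — 8208 already seen; the sequence cycles without reaching 1.

not 4-happy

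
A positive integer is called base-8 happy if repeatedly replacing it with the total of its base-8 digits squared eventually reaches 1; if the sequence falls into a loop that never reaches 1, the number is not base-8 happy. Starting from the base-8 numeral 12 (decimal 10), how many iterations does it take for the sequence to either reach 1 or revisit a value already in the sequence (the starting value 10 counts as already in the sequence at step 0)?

10 = (1,2)_8 → 5
5 = (5)_8 → 25
25 = (3,1)_8 → 10  — 10 repeats.
That took 3 steps.

3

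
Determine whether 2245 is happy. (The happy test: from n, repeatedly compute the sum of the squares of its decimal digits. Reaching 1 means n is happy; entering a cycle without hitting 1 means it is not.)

2245 → 49
49 → 97
97 → 130
130 → 10
10 → 1  — reached 1.

happy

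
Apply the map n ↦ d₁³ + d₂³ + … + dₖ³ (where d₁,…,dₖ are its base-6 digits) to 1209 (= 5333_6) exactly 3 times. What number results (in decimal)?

1209 = (5,3,3,3)_6 → 5³ + 3³ + 3³ + 3³ = 206
206 = (5,4,2)_6 → 5³ + 4³ + 2³ = 197
197 = (5,2,5)_6 → 5³ + 2³ + 5³ = 258

258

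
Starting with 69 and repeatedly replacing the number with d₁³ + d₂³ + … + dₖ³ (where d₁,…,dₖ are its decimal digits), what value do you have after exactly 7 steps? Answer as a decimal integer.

153

69 → 945
945 → 918
918 → 1242
1242 → 81
81 → 513
513 → 153
153 → 153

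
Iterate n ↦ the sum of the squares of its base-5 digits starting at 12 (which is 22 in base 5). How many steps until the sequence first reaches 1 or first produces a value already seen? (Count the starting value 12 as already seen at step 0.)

5

12 = (2,2)_5 → 8
8 = (1,3)_5 → 10
10 = (2,0)_5 → 4
4 = (4)_5 → 16
16 = (3,1)_5 → 10  — 10 repeats.
That took 5 steps.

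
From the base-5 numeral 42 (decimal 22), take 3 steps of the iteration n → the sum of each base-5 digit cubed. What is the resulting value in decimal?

28

22 = (4,2)_5 → 72
72 = (2,4,2)_5 → 80
80 = (3,1,0)_5 → 28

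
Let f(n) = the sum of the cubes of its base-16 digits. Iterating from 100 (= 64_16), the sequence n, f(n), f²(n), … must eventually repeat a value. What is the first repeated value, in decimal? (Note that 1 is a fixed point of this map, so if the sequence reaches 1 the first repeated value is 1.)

1

100 = (6,4)_16 → 6³ + 4³ = 216 + 64 = 280
280 = (1,1,8)_16 → 1³ + 1³ + 8³ = 1 + 1 + 512 = 514
514 = (2,0,2)_16 → 2³ + 0³ + 2³ = 8 + 0 + 8 = 16
16 = (1,0)_16 → 1³ + 0³ = 1 + 0 = 1  — reached the fixed point 1.
1 → 1, so 1 is the first repeated value.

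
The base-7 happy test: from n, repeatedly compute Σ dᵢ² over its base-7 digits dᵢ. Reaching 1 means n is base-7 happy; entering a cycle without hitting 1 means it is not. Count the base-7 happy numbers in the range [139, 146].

139: 139 → 65 → 9 → 5 → 25 → 25  (repeats 25)
140: 140 → 40 → 50 → 2 → 4 → 16 → 8 → 2  (repeats 2)
141: 141 → 41 → 61 → 27 → 45 → 45  (repeats 45)
142: 142 → 44 → 40 → 50 → 2 → 4 → 16 → 8 → 2  (repeats 2)
143: 143 → 49 → 1  (reaches 1)
144: 144 → 56 → 2 → 4 → 16 → 8 → 2  (repeats 2)
145: 145 → 65 → 9 → 5 → 25 → 25  (repeats 25)
146: 146 → 76 → 46 → 52 → 10 → 10  (repeats 10)
base-7 happy: 143

1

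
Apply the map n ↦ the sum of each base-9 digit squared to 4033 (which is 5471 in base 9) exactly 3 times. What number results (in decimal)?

4033 = (5,4,7,1)_9 → 91
91 = (1,1,1)_9 → 3
3 = (3)_9 → 9

9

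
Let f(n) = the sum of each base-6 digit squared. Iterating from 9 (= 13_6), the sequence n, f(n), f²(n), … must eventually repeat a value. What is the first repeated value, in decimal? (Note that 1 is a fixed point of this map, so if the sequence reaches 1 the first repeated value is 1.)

9 = (1,3)_6 → 1² + 3² = 10
10 = (1,4)_6 → 1² + 4² = 17
17 = (2,5)_6 → 2² + 5² = 29
29 = (4,5)_6 → 4² + 5² = 41
41 = (1,0,5)_6 → 1² + 0² + 5² = 26
26 = (4,2)_6 → 4² + 2² = 20
20 = (3,2)_6 → 3² + 2² = 13
13 = (2,1)_6 → 2² + 1² = 5
5 = (5)_6 → 5² = 25
25 = (4,1)_6 → 4² + 1² = 17  — 17 already appeared earlier.

17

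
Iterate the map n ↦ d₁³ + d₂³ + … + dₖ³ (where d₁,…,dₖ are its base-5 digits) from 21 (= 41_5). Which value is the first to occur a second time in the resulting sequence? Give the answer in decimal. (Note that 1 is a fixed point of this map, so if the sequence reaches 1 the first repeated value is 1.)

21 = (4,1)_5 → 4³ + 1³ = 65
65 = (2,3,0)_5 → 2³ + 3³ + 0³ = 35
35 = (1,2,0)_5 → 1³ + 2³ + 0³ = 9
9 = (1,4)_5 → 1³ + 4³ = 65  — 65 already appeared earlier.

65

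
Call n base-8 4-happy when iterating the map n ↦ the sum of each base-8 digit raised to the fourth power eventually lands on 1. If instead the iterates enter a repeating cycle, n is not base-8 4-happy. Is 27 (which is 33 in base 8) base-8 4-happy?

27 = (3,3)_8 → 3⁴ + 3⁴ = 81 + 81 = 162
162 = (2,4,2)_8 → 2⁴ + 4⁴ + 2⁴ = 16 + 256 + 16 = 288
288 = (4,4,0)_8 → 4⁴ + 4⁴ + 0⁴ = 256 + 256 + 0 = 512
512 = (1,0,0,0)_8 → 1⁴ + 0⁴ + 0⁴ + 0⁴ = 1 + 0 + 0 + 0 = 1  — reached 1.

base-8 4-happy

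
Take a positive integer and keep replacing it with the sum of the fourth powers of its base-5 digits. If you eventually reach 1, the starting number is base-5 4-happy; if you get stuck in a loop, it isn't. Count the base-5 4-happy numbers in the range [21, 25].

1

21: 21 → 257 → 33 → 83 → 163 → 99 → 593 → 499 → 849 → 595 → 593  (repeats 593)
22: 22 → 272 → 288 → 114 → 528 → 338 → 194 → 354 → 528  (repeats 528)
23: 23 → 337 → 129 → 257 → 33 → 83 → 163 → 99 → 593 → 499 → 849 → 595 → 593  (repeats 593)
24: 24 → 512 → 288 → 114 → 528 → 338 → 194 → 354 → 528  (repeats 528)
25: 25 → 1  (reaches 1)
base-5 4-happy: 25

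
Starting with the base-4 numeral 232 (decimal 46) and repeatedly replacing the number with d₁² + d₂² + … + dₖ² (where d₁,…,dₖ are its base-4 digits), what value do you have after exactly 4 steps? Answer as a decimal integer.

46 = (2,3,2)_4 → 2² + 3² + 2² = 17
17 = (1,0,1)_4 → 1² + 0² + 1² = 2
2 = (2)_4 → 2² = 4
4 = (1,0)_4 → 1² + 0² = 1

1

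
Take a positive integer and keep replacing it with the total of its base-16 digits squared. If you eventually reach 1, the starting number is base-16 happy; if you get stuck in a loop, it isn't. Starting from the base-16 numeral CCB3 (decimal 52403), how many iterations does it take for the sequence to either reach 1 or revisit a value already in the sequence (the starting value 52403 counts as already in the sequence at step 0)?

11

52403 = (12,12,11,3)_16 → 418
418 = (1,10,2)_16 → 105
105 = (6,9)_16 → 117
117 = (7,5)_16 → 74
74 = (4,10)_16 → 116
116 = (7,4)_16 → 65
65 = (4,1)_16 → 17
17 = (1,1)_16 → 2
2 = (2)_16 → 4
4 = (4)_16 → 16
16 = (1,0)_16 → 1  — reached 1.
That took 11 steps.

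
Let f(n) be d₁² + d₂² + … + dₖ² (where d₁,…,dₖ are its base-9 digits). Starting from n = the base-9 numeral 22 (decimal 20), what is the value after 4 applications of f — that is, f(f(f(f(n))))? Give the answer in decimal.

20 = (2,2)_9 → 8
8 = (8)_9 → 64
64 = (7,1)_9 → 50
50 = (5,5)_9 → 50

50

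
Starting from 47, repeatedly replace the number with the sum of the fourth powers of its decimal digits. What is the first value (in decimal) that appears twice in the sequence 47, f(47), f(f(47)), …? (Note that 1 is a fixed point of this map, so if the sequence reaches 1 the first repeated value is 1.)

4338

47 → 4⁴ + 7⁴ = 256 + 2401 = 2657
2657 → 2⁴ + 6⁴ + 5⁴ + 7⁴ = 16 + 1296 + 625 + 2401 = 4338
4338 → 4⁴ + 3⁴ + 3⁴ + 8⁴ = 256 + 81 + 81 + 4096 = 4514
4514 → 4⁴ + 5⁴ + 1⁴ + 4⁴ = 256 + 625 + 1 + 256 = 1138
1138 → 1⁴ + 1⁴ + 3⁴ + 8⁴ = 1 + 1 + 81 + 4096 = 4179
4179 → 4⁴ + 1⁴ + 7⁴ + 9⁴ = 256 + 1 + 2401 + 6561 = 9219
9219 → 9⁴ + 2⁴ + 1⁴ + 9⁴ = 6561 + 16 + 1 + 6561 = 13139
13139 → 1⁴ + 3⁴ + 1⁴ + 3⁴ + 9⁴ = 1 + 81 + 1 + 81 + 6561 = 6725
6725 → 6⁴ + 7⁴ + 2⁴ + 5⁴ = 1296 + 2401 + 16 + 625 = 4338  — 4338 already appeared earlier.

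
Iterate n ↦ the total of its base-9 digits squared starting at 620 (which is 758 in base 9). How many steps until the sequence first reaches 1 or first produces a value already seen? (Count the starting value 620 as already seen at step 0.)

6

620 = (7,5,8)_9 → 7² + 5² + 8² = 49 + 25 + 64 = 138
138 = (1,6,3)_9 → 1² + 6² + 3² = 1 + 36 + 9 = 46
46 = (5,1)_9 → 5² + 1² = 25 + 1 = 26
26 = (2,8)_9 → 2² + 8² = 4 + 64 = 68
68 = (7,5)_9 → 7² + 5² = 49 + 25 = 74
74 = (8,2)_9 → 8² + 2² = 64 + 4 = 68  — 68 repeats.
That took 6 steps.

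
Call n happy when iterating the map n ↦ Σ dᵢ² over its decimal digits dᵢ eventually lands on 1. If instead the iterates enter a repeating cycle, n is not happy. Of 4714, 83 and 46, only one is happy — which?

4714: 4714 → 82 → 68 → 100 → 1  — reaches 1 (happy)
83: 83 → 73 → 58 → 89 → 145 → 42 → 20 → 4 → 16 → 37 → 58  — repeats 58 (not happy)
46: 46 → 52 → 29 → 85 → 89 → 145 → 42 → 20 → 4 → 16 → 37 → 58 → 89  — repeats 89 (not happy)

4714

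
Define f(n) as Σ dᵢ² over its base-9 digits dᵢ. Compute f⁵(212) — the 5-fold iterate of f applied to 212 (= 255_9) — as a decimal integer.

212 = (2,5,5)_9 → 2² + 5² + 5² = 54
54 = (6,0)_9 → 6² + 0² = 36
36 = (4,0)_9 → 4² + 0² = 16
16 = (1,7)_9 → 1² + 7² = 50
50 = (5,5)_9 → 5² + 5² = 50

50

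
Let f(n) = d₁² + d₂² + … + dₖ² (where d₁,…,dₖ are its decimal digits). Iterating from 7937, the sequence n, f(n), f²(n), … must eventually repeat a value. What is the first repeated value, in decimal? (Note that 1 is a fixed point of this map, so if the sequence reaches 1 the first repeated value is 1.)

7937 → 7² + 9² + 3² + 7² = 49 + 81 + 9 + 49 = 188
188 → 1² + 8² + 8² = 1 + 64 + 64 = 129
129 → 1² + 2² + 9² = 1 + 4 + 81 = 86
86 → 8² + 6² = 64 + 36 = 100
100 → 1² + 0² + 0² = 1 + 0 + 0 = 1  — reached the fixed point 1.
1 → 1, so 1 is the first repeated value.

1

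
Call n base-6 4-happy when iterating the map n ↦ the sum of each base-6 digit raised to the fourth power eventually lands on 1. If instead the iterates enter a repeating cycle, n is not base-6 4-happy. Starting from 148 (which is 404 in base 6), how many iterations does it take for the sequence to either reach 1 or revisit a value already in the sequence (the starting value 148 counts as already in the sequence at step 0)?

148 = (4,0,4)_6 → 4⁴ + 0⁴ + 4⁴ = 256 + 0 + 256 = 512
512 = (2,2,1,2)_6 → 2⁴ + 2⁴ + 1⁴ + 2⁴ = 16 + 16 + 1 + 16 = 49
49 = (1,2,1)_6 → 1⁴ + 2⁴ + 1⁴ = 1 + 16 + 1 = 18
18 = (3,0)_6 → 3⁴ + 0⁴ = 81 + 0 = 81
81 = (2,1,3)_6 → 2⁴ + 1⁴ + 3⁴ = 16 + 1 + 81 = 98
98 = (2,4,2)_6 → 2⁴ + 4⁴ + 2⁴ = 16 + 256 + 16 = 288
288 = (1,2,0,0)_6 → 1⁴ + 2⁴ + 0⁴ + 0⁴ = 1 + 16 + 0 + 0 = 17
17 = (2,5)_6 → 2⁴ + 5⁴ = 16 + 625 = 641
641 = (2,5,4,5)_6 → 2⁴ + 5⁴ + 4⁴ + 5⁴ = 16 + 625 + 256 + 625 = 1522
1522 = (1,1,0,1,4)_6 → 1⁴ + 1⁴ + 0⁴ + 1⁴ + 4⁴ = 1 + 1 + 0 + 1 + 256 = 259
259 = (1,1,1,1)_6 → 1⁴ + 1⁴ + 1⁴ + 1⁴ = 1 + 1 + 1 + 1 = 4
4 = (4)_6 → 4⁴ = 256
256 = (1,1,0,4)_6 → 1⁴ + 1⁴ + 0⁴ + 4⁴ = 1 + 1 + 0 + 256 = 258
258 = (1,1,1,0)_6 → 1⁴ + 1⁴ + 1⁴ + 0⁴ = 1 + 1 + 1 + 0 = 3
3 = (3)_6 → 3⁴ = 81  — 81 repeats.
That took 15 steps.

15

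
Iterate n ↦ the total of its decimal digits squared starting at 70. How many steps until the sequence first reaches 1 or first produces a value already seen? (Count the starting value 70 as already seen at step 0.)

70 → 7² + 0² = 49
49 → 4² + 9² = 97
97 → 9² + 7² = 130
130 → 1² + 3² + 0² = 10
10 → 1² + 0² = 1  — reached 1.
That took 5 steps.

5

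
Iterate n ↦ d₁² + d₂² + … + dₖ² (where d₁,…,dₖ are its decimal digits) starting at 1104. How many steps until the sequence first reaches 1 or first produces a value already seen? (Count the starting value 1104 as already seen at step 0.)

12

1104 → 1² + 1² + 0² + 4² = 1 + 1 + 0 + 16 = 18
18 → 1² + 8² = 1 + 64 = 65
65 → 6² + 5² = 36 + 25 = 61
61 → 6² + 1² = 36 + 1 = 37
37 → 3² + 7² = 9 + 49 = 58
58 → 5² + 8² = 25 + 64 = 89
89 → 8² + 9² = 64 + 81 = 145
145 → 1² + 4² + 5² = 1 + 16 + 25 = 42
42 → 4² + 2² = 16 + 4 = 20
20 → 2² + 0² = 4 + 0 = 4
4 → 4² = 16
16 → 1² + 6² = 1 + 36 = 37  — 37 repeats.
That took 12 steps.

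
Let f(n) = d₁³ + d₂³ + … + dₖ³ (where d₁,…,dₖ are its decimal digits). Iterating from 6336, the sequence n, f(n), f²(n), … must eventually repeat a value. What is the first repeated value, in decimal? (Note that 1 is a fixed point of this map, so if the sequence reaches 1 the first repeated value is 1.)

153

6336 → 6³ + 3³ + 3³ + 6³ = 486
486 → 4³ + 8³ + 6³ = 792
792 → 7³ + 9³ + 2³ = 1080
1080 → 1³ + 0³ + 8³ + 0³ = 513
513 → 5³ + 1³ + 3³ = 153
153 → 1³ + 5³ + 3³ = 153  — 153 already appeared earlier.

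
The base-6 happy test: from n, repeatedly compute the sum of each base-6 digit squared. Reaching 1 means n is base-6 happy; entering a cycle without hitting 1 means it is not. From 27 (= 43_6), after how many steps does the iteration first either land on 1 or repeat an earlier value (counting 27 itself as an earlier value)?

27 = (4,3)_6 → 4² + 3² = 16 + 9 = 25
25 = (4,1)_6 → 4² + 1² = 16 + 1 = 17
17 = (2,5)_6 → 2² + 5² = 4 + 25 = 29
29 = (4,5)_6 → 4² + 5² = 16 + 25 = 41
41 = (1,0,5)_6 → 1² + 0² + 5² = 1 + 0 + 25 = 26
26 = (4,2)_6 → 4² + 2² = 16 + 4 = 20
20 = (3,2)_6 → 3² + 2² = 9 + 4 = 13
13 = (2,1)_6 → 2² + 1² = 4 + 1 = 5
5 = (5)_6 → 5² = 25  — 25 repeats.
That took 9 steps.

9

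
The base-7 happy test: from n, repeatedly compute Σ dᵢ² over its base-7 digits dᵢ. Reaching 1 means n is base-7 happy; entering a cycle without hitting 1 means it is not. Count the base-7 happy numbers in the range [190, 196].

1

190: 190 → 46 → 52 → 10 → 10  — not base-7 happy
191: 191 → 49 → 1  — base-7 happy
192: 192 → 54 → 26 → 34 → 52 → 10 → 10  — not base-7 happy
193: 193 → 61 → 27 → 45 → 45  — not base-7 happy
194: 194 → 70 → 10 → 10  — not base-7 happy
195: 195 → 81 → 33 → 41 → 61 → 27 → 45 → 45  — not base-7 happy
196: 196 → 16 → 8 → 2 → 4 → 16  — not base-7 happy
base-7 happy: 191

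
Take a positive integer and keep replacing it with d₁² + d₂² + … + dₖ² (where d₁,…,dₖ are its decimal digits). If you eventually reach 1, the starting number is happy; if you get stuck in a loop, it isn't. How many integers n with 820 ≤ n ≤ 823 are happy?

1

820: 820 → 68 → 100 → 1  — happy
821: 821 → 69 → 117 → 51 → 26 → 40 → 16 → 37 → 58 → 89 → 145 → 42 → 20 → 4 → 16  — not happy
822: 822 → 72 → 53 → 34 → 25 → 29 → 85 → 89 → 145 → 42 → 20 → 4 → 16 → 37 → 58 → 89  — not happy
823: 823 → 77 → 98 → 145 → 42 → 20 → 4 → 16 → 37 → 58 → 89 → 145  — not happy
happy: 820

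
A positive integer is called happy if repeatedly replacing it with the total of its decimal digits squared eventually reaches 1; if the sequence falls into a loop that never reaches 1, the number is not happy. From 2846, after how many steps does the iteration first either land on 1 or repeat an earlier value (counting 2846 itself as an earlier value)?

14

2846 → 2² + 8² + 4² + 6² = 4 + 64 + 16 + 36 = 120
120 → 1² + 2² + 0² = 1 + 4 + 0 = 5
5 → 5² = 25
25 → 2² + 5² = 4 + 25 = 29
29 → 2² + 9² = 4 + 81 = 85
85 → 8² + 5² = 64 + 25 = 89
89 → 8² + 9² = 64 + 81 = 145
145 → 1² + 4² + 5² = 1 + 16 + 25 = 42
42 → 4² + 2² = 16 + 4 = 20
20 → 2² + 0² = 4 + 0 = 4
4 → 4² = 16
16 → 1² + 6² = 1 + 36 = 37
37 → 3² + 7² = 9 + 49 = 58
58 → 5² + 8² = 25 + 64 = 89  — 89 repeats.
That took 14 steps.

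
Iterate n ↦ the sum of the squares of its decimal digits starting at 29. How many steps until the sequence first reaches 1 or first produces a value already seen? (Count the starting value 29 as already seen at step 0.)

29 → 2² + 9² = 85
85 → 8² + 5² = 89
89 → 8² + 9² = 145
145 → 1² + 4² + 5² = 42
42 → 4² + 2² = 20
20 → 2² + 0² = 4
4 → 4² = 16
16 → 1² + 6² = 37
37 → 3² + 7² = 58
58 → 5² + 8² = 89  — 89 repeats.
That took 10 steps.

10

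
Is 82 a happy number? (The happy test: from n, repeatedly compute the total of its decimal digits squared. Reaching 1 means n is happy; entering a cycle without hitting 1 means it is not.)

happy

82 → 8² + 2² = 68
68 → 6² + 8² = 100
100 → 1² + 0² + 0² = 1  — reached 1.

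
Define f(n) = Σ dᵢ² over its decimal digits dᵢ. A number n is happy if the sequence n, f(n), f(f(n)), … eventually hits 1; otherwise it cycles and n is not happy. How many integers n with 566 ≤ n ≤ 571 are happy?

566: 566 → 97 → 130 → 10 → 1  (reaches 1)
567: 567 → 110 → 2 → 4 → 16 → 37 → 58 → 89 → 145 → 42 → 20 → 4  (repeats 4)
568: 568 → 125 → 30 → 9 → 81 → 65 → 61 → 37 → 58 → 89 → 145 → 42 → 20 → 4 → 16 → 37  (repeats 37)
569: 569 → 142 → 21 → 5 → 25 → 29 → 85 → 89 → 145 → 42 → 20 → 4 → 16 → 37 → 58 → 89  (repeats 89)
570: 570 → 74 → 65 → 61 → 37 → 58 → 89 → 145 → 42 → 20 → 4 → 16 → 37  (repeats 37)
571: 571 → 75 → 74 → 65 → 61 → 37 → 58 → 89 → 145 → 42 → 20 → 4 → 16 → 37  (repeats 37)
happy: 566

1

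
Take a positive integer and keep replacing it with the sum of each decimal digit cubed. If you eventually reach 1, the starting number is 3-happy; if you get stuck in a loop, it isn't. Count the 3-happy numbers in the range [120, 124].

120: 120 → 9 → 729 → 1080 → 513 → 153 → 153  (repeats 153)
121: 121 → 10 → 1  (reaches 1)
122: 122 → 17 → 344 → 155 → 251 → 134 → 92 → 737 → 713 → 371 → 371  (repeats 371)
123: 123 → 36 → 243 → 99 → 1458 → 702 → 351 → 153 → 153  (repeats 153)
124: 124 → 73 → 370 → 370  (repeats 370)
3-happy: 121

1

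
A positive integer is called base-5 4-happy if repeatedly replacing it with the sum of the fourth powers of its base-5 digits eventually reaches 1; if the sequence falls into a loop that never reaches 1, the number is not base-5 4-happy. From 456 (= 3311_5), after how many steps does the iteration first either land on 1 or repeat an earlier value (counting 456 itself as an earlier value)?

456 = (3,3,1,1)_5 → 3⁴ + 3⁴ + 1⁴ + 1⁴ = 164
164 = (1,1,2,4)_5 → 1⁴ + 1⁴ + 2⁴ + 4⁴ = 274
274 = (2,0,4,4)_5 → 2⁴ + 0⁴ + 4⁴ + 4⁴ = 528
528 = (4,1,0,3)_5 → 4⁴ + 1⁴ + 0⁴ + 3⁴ = 338
338 = (2,3,2,3)_5 → 2⁴ + 3⁴ + 2⁴ + 3⁴ = 194
194 = (1,2,3,4)_5 → 1⁴ + 2⁴ + 3⁴ + 4⁴ = 354
354 = (2,4,0,4)_5 → 2⁴ + 4⁴ + 0⁴ + 4⁴ = 528  — 528 repeats.
That took 7 steps.

7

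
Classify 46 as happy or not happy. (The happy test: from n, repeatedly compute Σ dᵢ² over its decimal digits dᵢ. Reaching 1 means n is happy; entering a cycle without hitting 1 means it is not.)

46 → 4² + 6² = 52
52 → 5² + 2² = 29
29 → 2² + 9² = 85
85 → 8² + 5² = 89
89 → 8² + 9² = 145
145 → 1² + 4² + 5² = 42
42 → 4² + 2² = 20
20 → 2² + 0² = 4
4 → 4² = 16
16 → 1² + 6² = 37
37 → 3² + 7² = 58
58 → 5² + 8² = 89  — 89 already seen; the sequence cycles without reaching 1.

not happy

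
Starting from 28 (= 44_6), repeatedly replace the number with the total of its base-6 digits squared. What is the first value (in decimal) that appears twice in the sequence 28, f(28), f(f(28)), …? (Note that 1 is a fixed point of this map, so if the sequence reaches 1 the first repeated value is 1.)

28 = (4,4)_6 → 4² + 4² = 32
32 = (5,2)_6 → 5² + 2² = 29
29 = (4,5)_6 → 4² + 5² = 41
41 = (1,0,5)_6 → 1² + 0² + 5² = 26
26 = (4,2)_6 → 4² + 2² = 20
20 = (3,2)_6 → 3² + 2² = 13
13 = (2,1)_6 → 2² + 1² = 5
5 = (5)_6 → 5² = 25
25 = (4,1)_6 → 4² + 1² = 17
17 = (2,5)_6 → 2² + 5² = 29  — 29 already appeared earlier.

29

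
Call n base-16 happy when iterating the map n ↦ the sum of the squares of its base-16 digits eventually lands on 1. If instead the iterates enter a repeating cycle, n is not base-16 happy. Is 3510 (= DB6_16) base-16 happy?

3510 = (13,11,6)_16 → 13² + 11² + 6² = 169 + 121 + 36 = 326
326 = (1,4,6)_16 → 1² + 4² + 6² = 1 + 16 + 36 = 53
53 = (3,5)_16 → 3² + 5² = 9 + 25 = 34
34 = (2,2)_16 → 2² + 2² = 4 + 4 = 8
8 = (8)_16 → 8² = 64
64 = (4,0)_16 → 4² + 0² = 16 + 0 = 16
16 = (1,0)_16 → 1² + 0² = 1 + 0 = 1  — reached 1.

base-16 happy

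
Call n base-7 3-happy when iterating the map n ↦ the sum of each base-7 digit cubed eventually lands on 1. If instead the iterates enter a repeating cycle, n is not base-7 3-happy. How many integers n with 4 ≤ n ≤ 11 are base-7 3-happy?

1

4: 4 → 64 → 10 → 28 → 64  — not base-7 3-happy
5: 5 → 125 → 251 → 341 → 557 → 137 → 197 → 65 → 17 → 35 → 125  — not base-7 3-happy
6: 6 → 216 → 288 → 342 → 648 → 282 → 258 → 342  — not base-7 3-happy
7: 7 → 1  — base-7 3-happy
8: 8 → 2 → 8  — not base-7 3-happy
9: 9 → 9  — not base-7 3-happy
10: 10 → 28 → 64 → 10  — not base-7 3-happy
11: 11 → 65 → 17 → 35 → 125 → 251 → 341 → 557 → 137 → 197 → 65  — not base-7 3-happy
base-7 3-happy: 7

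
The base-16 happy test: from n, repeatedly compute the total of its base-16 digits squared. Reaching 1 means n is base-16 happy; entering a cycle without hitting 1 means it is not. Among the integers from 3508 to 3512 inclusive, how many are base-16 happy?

3508: 3508 → 306 → 14 → 196 → 160 → 100 → 52 → 25 → 82 → 29 → 170 → 200 → 208 → 169 → 181 → 146 → 85 → 50 → 13 → 169  (repeats 169)
3509: 3509 → 315 → 131 → 73 → 97 → 37 → 29 → 170 → 200 → 208 → 169 → 181 → 146 → 85 → 50 → 13 → 169  (repeats 169)
3510: 3510 → 326 → 53 → 34 → 8 → 64 → 16 → 1  (reaches 1)
3511: 3511 → 339 → 35 → 13 → 169 → 181 → 146 → 85 → 50 → 13  (repeats 13)
3512: 3512 → 354 → 41 → 85 → 50 → 13 → 169 → 181 → 146 → 85  (repeats 85)
base-16 happy: 3510

1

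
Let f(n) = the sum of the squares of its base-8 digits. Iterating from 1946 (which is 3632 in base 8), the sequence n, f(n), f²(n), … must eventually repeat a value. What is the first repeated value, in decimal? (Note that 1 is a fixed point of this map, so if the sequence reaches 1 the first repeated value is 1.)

1946 = (3,6,3,2)_8 → 3² + 6² + 3² + 2² = 9 + 36 + 9 + 4 = 58
58 = (7,2)_8 → 7² + 2² = 49 + 4 = 53
53 = (6,5)_8 → 6² + 5² = 36 + 25 = 61
61 = (7,5)_8 → 7² + 5² = 49 + 25 = 74
74 = (1,1,2)_8 → 1² + 1² + 2² = 1 + 1 + 4 = 6
6 = (6)_8 → 6² = 36
36 = (4,4)_8 → 4² + 4² = 16 + 16 = 32
32 = (4,0)_8 → 4² + 0² = 16 + 0 = 16
16 = (2,0)_8 → 2² + 0² = 4 + 0 = 4
4 = (4)_8 → 4² = 16  — 16 already appeared earlier.

16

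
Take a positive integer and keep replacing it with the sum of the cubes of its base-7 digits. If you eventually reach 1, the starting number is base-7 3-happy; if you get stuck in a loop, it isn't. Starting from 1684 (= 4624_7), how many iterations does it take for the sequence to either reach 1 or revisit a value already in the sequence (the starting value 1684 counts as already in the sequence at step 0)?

1684 = (4,6,2,4)_7 → 4³ + 6³ + 2³ + 4³ = 352
352 = (1,0,1,2)_7 → 1³ + 0³ + 1³ + 2³ = 10
10 = (1,3)_7 → 1³ + 3³ = 28
28 = (4,0)_7 → 4³ + 0³ = 64
64 = (1,2,1)_7 → 1³ + 2³ + 1³ = 10  — 10 repeats.
That took 5 steps.

5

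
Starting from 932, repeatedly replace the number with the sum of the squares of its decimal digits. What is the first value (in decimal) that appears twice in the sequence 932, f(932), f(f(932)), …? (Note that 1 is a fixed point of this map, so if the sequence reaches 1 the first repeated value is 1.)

932 → 9² + 3² + 2² = 94
94 → 9² + 4² = 97
97 → 9² + 7² = 130
130 → 1² + 3² + 0² = 10
10 → 1² + 0² = 1  — reached the fixed point 1.
1 → 1, so 1 is the first repeated value.

1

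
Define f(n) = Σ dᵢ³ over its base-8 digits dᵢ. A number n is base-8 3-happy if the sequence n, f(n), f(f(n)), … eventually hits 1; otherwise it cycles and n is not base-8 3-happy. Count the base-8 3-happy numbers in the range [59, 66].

59: 59 → 370 → 349 → 277 → 197 → 152 → 35 → 91 → 55 → 559 → 469 → 476 → 434 → 440 → 559  — not base-8 3-happy
60: 60 → 407 → 567 → 560 → 217 → 55 → 559 → 469 → 476 → 434 → 440 → 559  — not base-8 3-happy
61: 61 → 468 → 415 → 586 → 11 → 28 → 91 → 55 → 559 → 469 → 476 → 434 → 440 → 559  — not base-8 3-happy
62: 62 → 559 → 469 → 476 → 434 → 440 → 559  — not base-8 3-happy
63: 63 → 686 → 350 → 368 → 341 → 258 → 72 → 2 → 8 → 1  — base-8 3-happy
64: 64 → 1  — base-8 3-happy
65: 65 → 2 → 8 → 1  — base-8 3-happy
66: 66 → 9 → 2 → 8 → 1  — base-8 3-happy
base-8 3-happy: 63, 64, 65, 66

4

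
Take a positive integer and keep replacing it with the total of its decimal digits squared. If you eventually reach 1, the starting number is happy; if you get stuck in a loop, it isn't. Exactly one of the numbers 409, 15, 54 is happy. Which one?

409: 409 → 97 → 130 → 10 → 1  — reaches 1 (happy)
15: 15 → 26 → 40 → 16 → 37 → 58 → 89 → 145 → 42 → 20 → 4 → 16  — repeats 16 (not happy)
54: 54 → 41 → 17 → 50 → 25 → 29 → 85 → 89 → 145 → 42 → 20 → 4 → 16 → 37 → 58 → 89  — repeats 89 (not happy)

409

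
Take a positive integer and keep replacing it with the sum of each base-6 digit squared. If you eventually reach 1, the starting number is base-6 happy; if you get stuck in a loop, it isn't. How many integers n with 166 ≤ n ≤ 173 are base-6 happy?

166: 166 → 41 → 26 → 20 → 13 → 5 → 25 → 17 → 29 → 41  (repeats 41)
167: 167 → 50 → 9 → 10 → 17 → 29 → 41 → 26 → 20 → 13 → 5 → 25 → 17  (repeats 17)
168: 168 → 32 → 29 → 41 → 26 → 20 → 13 → 5 → 25 → 17 → 29  (repeats 29)
169: 169 → 33 → 34 → 41 → 26 → 20 → 13 → 5 → 25 → 17 → 29 → 41  (repeats 41)
170: 170 → 36 → 1  (reaches 1)
171: 171 → 41 → 26 → 20 → 13 → 5 → 25 → 17 → 29 → 41  (repeats 41)
172: 172 → 48 → 5 → 25 → 17 → 29 → 41 → 26 → 20 → 13 → 5  (repeats 5)
173: 173 → 57 → 19 → 10 → 17 → 29 → 41 → 26 → 20 → 13 → 5 → 25 → 17  (repeats 17)
base-6 happy: 170

1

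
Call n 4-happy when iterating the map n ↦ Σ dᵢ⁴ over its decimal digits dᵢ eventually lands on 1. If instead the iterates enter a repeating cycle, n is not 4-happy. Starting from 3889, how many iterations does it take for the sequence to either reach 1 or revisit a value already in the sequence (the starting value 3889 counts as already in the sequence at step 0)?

11

3889 → 14834
14834 → 4690
4690 → 8113
8113 → 4179
4179 → 9219
9219 → 13139
13139 → 6725
6725 → 4338
4338 → 4514
4514 → 1138
1138 → 4179  — 4179 repeats.
That took 11 steps.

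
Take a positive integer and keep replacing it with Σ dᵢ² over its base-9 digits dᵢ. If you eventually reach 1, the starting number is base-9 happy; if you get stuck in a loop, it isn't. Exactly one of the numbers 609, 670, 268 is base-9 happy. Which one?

609

609: 609 → 101 → 9 → 1  — reaches 1 (base-9 happy)
670: 670 → 84 → 10 → 2 → 4 → 16 → 50 → 50  — repeats 50 (not base-9 happy)
268: 268 → 62 → 100 → 6 → 36 → 16 → 50 → 50  — repeats 50 (not base-9 happy)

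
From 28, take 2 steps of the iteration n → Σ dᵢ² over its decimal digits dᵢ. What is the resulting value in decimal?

100

28 → 2² + 8² = 68
68 → 6² + 8² = 100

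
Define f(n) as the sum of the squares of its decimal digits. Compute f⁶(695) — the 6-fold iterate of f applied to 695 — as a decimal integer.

85

695 → 6² + 9² + 5² = 142
142 → 1² + 4² + 2² = 21
21 → 2² + 1² = 5
5 → 5² = 25
25 → 2² + 5² = 29
29 → 2² + 9² = 85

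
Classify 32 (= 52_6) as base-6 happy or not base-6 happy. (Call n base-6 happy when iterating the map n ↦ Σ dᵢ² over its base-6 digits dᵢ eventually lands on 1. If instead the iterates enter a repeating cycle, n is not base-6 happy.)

32 = (5,2)_6 → 5² + 2² = 25 + 4 = 29
29 = (4,5)_6 → 4² + 5² = 16 + 25 = 41
41 = (1,0,5)_6 → 1² + 0² + 5² = 1 + 0 + 25 = 26
26 = (4,2)_6 → 4² + 2² = 16 + 4 = 20
20 = (3,2)_6 → 3² + 2² = 9 + 4 = 13
13 = (2,1)_6 → 2² + 1² = 4 + 1 = 5
5 = (5)_6 → 5² = 25
25 = (4,1)_6 → 4² + 1² = 16 + 1 = 17
17 = (2,5)_6 → 2² + 5² = 4 + 25 = 29  — 29 already seen; the sequence cycles without reaching 1.

not base-6 happy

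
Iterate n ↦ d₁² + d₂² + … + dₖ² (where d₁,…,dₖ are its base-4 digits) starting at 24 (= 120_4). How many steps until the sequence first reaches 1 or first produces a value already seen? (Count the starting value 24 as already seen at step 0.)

4

24 = (1,2,0)_4 → 1² + 2² + 0² = 1 + 4 + 0 = 5
5 = (1,1)_4 → 1² + 1² = 1 + 1 = 2
2 = (2)_4 → 2² = 4
4 = (1,0)_4 → 1² + 0² = 1 + 0 = 1  — reached 1.
That took 4 steps.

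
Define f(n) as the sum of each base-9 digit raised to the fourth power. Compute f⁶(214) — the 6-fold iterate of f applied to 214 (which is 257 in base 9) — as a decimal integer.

214 = (2,5,7)_9 → 3042
3042 = (4,1,5,0)_9 → 882
882 = (1,1,8,0)_9 → 4098
4098 = (5,5,5,3)_9 → 1956
1956 = (2,6,1,3)_9 → 1394
1394 = (1,8,1,8)_9 → 8194

8194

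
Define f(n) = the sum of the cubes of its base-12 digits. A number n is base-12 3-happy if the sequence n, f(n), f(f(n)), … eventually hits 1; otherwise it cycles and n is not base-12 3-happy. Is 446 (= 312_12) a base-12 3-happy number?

base-12 3-happy

446 = (3,1,2)_12 → 3³ + 1³ + 2³ = 36
36 = (3,0)_12 → 3³ + 0³ = 27
27 = (2,3)_12 → 2³ + 3³ = 35
35 = (2,11)_12 → 2³ + 11³ = 1339
1339 = (9,3,7)_12 → 9³ + 3³ + 7³ = 1099
1099 = (7,7,7)_12 → 7³ + 7³ + 7³ = 1029
1029 = (7,1,9)_12 → 7³ + 1³ + 9³ = 1073
1073 = (7,5,5)_12 → 7³ + 5³ + 5³ = 593
593 = (4,1,5)_12 → 4³ + 1³ + 5³ = 190
190 = (1,3,10)_12 → 1³ + 3³ + 10³ = 1028
1028 = (7,1,8)_12 → 7³ + 1³ + 8³ = 856
856 = (5,11,4)_12 → 5³ + 11³ + 4³ = 1520
1520 = (10,6,8)_12 → 10³ + 6³ + 8³ = 1728
1728 = (1,0,0,0)_12 → 1³ + 0³ + 0³ + 0³ = 1  — reached 1.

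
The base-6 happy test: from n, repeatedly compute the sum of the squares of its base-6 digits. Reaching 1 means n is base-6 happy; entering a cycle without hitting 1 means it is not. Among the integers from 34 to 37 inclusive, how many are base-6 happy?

1

34: 34 → 41 → 26 → 20 → 13 → 5 → 25 → 17 → 29 → 41  — not base-6 happy
35: 35 → 50 → 9 → 10 → 17 → 29 → 41 → 26 → 20 → 13 → 5 → 25 → 17  — not base-6 happy
36: 36 → 1  — base-6 happy
37: 37 → 2 → 4 → 16 → 20 → 13 → 5 → 25 → 17 → 29 → 41 → 26 → 20  — not base-6 happy
base-6 happy: 36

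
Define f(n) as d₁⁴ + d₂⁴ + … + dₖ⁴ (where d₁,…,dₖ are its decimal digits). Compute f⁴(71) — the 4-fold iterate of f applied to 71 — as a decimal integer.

71 → 7⁴ + 1⁴ = 2401 + 1 = 2402
2402 → 2⁴ + 4⁴ + 0⁴ + 2⁴ = 16 + 256 + 0 + 16 = 288
288 → 2⁴ + 8⁴ + 8⁴ = 16 + 4096 + 4096 = 8208
8208 → 8⁴ + 2⁴ + 0⁴ + 8⁴ = 4096 + 16 + 0 + 4096 = 8208

8208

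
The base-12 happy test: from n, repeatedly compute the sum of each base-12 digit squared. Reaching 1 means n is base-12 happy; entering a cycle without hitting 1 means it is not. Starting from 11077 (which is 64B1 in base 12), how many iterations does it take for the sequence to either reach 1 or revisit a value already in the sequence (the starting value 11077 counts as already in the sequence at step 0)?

12

11077 = (6,4,11,1)_12 → 6² + 4² + 11² + 1² = 36 + 16 + 121 + 1 = 174
174 = (1,2,6)_12 → 1² + 2² + 6² = 1 + 4 + 36 = 41
41 = (3,5)_12 → 3² + 5² = 9 + 25 = 34
34 = (2,10)_12 → 2² + 10² = 4 + 100 = 104
104 = (8,8)_12 → 8² + 8² = 64 + 64 = 128
128 = (10,8)_12 → 10² + 8² = 100 + 64 = 164
164 = (1,1,8)_12 → 1² + 1² + 8² = 1 + 1 + 64 = 66
66 = (5,6)_12 → 5² + 6² = 25 + 36 = 61
61 = (5,1)_12 → 5² + 1² = 25 + 1 = 26
26 = (2,2)_12 → 2² + 2² = 4 + 4 = 8
8 = (8)_12 → 8² = 64
64 = (5,4)_12 → 5² + 4² = 25 + 16 = 41  — 41 repeats.
That took 12 steps.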